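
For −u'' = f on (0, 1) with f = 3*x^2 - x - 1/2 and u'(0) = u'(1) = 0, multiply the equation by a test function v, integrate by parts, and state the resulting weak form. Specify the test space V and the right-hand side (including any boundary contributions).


V = H^1(0, 1) (no boundary constraint on v; u is determined up to an additive constant); weak form: ∫_0^1 u'v' dx = ∫_0^1 (3*x^2 - x - 1/2) v dx for all v ∈ V.

Multiply both sides by a test function v and integrate from 0 to 1:
  ∫_0^1 −u''(x) v(x) dx = ∫_0^1 f(x) v(x) dx.
Integrate the LHS by parts once:
  ∫_0^1 −u'' v dx = −[u'(x) v(x)]_0^1 + ∫_0^1 u'(x) v'(x) dx.
Thus ∫_0^1 u'(x) v'(x) dx = ∫_0^1 f(x) v(x) dx + [u'(x) v(x)]_0^1.
Choose V so that boundary terms are either known or forced to vanish.
u has homogeneous Neumann: u'(0) = u'(1) = 0. So [u' v]_0^1 = 0·v(1) − 0·v(0) = 0 for any v; take V = H^1(0, 1).
Weak formulation: find u (satisfying any essential BC) such that ∫_0^1 u'(x) v'(x) dx = ∫_0^1 f v dx for all v ∈ V (homogeneous Neumann, so boundary terms vanish).
Substituting f(x) = 3*x^2 - x - 1/2, the right-hand side is ∫_0^1 (3*x^2 - x - 1/2) v dx.
Compatibility check (pure Neumann): taking v ≡ 1 ∈ V gives 0 = ∫_0^1 f dx + (0) − (0), i.e. ∫_0^1 f dx must equal u'(0) − u'(1) = 0. Indeed ∫_0^1 (3*x^2 - x - 1/2) dx = 0, so the data are compatible. The solution is then unique only up to an additive constant (fix it e.g. by requiring ∫_0^1 u dx = 0).


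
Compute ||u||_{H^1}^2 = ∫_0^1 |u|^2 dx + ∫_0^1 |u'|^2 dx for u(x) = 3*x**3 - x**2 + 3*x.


||u||_{H^1}^2 = 1475/42

The H^1 norm (squared) on an interval (0, L) is
  ||u||_{H^1}^2 = ∫_0^L u(x)^2 dx + ∫_0^L u'(x)^2 dx.
Compute u'(x) = 9*x**2 - 2*x + 3.
Then u(x)^2 = 9*x**6 - 6*x**5 + 19*x**4 - 6*x**3 + 9*x**2 and u'(x)^2 = 81*x**4 - 36*x**3 + 58*x**2 - 12*x + 9.
Integrate each monomial from 0 to 1 using ∫_0^1 c·x^n dx = c·1^(n+1)/(n+1):
  ∫_0^1 u(x)^2 dx = ∫_0^1 (9*x^6 - 6*x^5 + 19*x^4 - 6*x^3 + 9*x^2) dx. Term by term:
    ∫_0^1 9*x^6 dx = 9/7;  ∫_0^1 -6*x^5 dx = -1;  ∫_0^1 19*x^4 dx = 19/5;
    ∫_0^1 -6*x^3 dx = -3/2;  ∫_0^1 9*x^2 dx = 3.
  Sum: 9/7 − 1 + 19/5 − 3/2 + 3 = 391/70.
  ∫_0^1 u'(x)^2 dx = ∫_0^1 (81*x^4 - 36*x^3 + 58*x^2 - 12*x + 9) dx. Term by term:
    ∫_0^1 81*x^4 dx = 81/5;  ∫_0^1 -36*x^3 dx = -9;  ∫_0^1 58*x^2 dx = 58/3;
    ∫_0^1 -12*x dx = -6;  ∫_0^1 9 dx = 9.
  Sum: 81/5 − 9 + 58/3 − 6 + 9 = 443/15.
Adding: ||u||_{H^1}^2 = 391/70 + 443/15 = 1475/42.


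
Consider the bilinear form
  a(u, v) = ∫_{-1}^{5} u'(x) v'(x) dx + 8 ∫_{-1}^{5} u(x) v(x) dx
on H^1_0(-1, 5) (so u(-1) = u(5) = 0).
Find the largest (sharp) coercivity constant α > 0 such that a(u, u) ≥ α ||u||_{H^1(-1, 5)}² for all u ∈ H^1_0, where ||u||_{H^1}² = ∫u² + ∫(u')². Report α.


α = 1

Coercivity of a(·,·) on H^1_0(-1, 5) means a(u, u) ≥ α ||u||_{H^1}² for every u ∈ H^1_0.
The interval has length L = 6, and Poincaré/coercivity depend only on L. Here a(u, u) = ∫(u')² + (8)·∫u².
Here c = 8 ≥ 1, so a(u,u) = ∫(u')² + c∫u² ≥ ∫(u')² + ∫u² = ||u||_{H^1}², i.e. α = 1 works. No larger α is possible: a(u,u) ≥ α||u||_{H^1}² means (1−α)∫(u')² ≥ (α−c)∫u², and for the modes u_n = sin(nπ(x−x₀)/L) (x₀ the left endpoint) one has ∫u_n²/∫(u_n')² = (L/(nπ))² → 0, so a(u_n,u_n)/||u_n||_{H^1}² → 1. Hence the optimal constant is α = 1.
Therefore α = 1.


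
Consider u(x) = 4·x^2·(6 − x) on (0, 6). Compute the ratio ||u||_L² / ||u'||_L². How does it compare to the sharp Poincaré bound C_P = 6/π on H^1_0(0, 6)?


||u||_L² / ||u'||_L² = 3*sqrt(14)/7 < C_P = 6/π.

u(x) = 4·x^2·(6 − x), so u'(x) = 12*x*(4 - x).
u(x) = 4·x^2·(6 − x) vanishes at x = 0 and x = 6, so u ∈ H^1_0(0, 6). Differentiate via the product rule and integrate the resulting polynomials term by term.
  ∫_0^6 u² dx = ∫_0^6 (16*x^6 - 192*x^5 + 576*x^4) dx. Term by term:
    ∫_0^6 16*x^6 dx = 4478976/7;  ∫_0^6 -192*x^5 dx = -1492992;  ∫_0^6 576*x^4 dx = 4478976/5.
  Sum: 4478976/7 − 1492992 + 4478976/5 = 1492992/35.
  ∫_0^6 (u')² dx = ∫_0^6 (144*x^4 - 1152*x^3 + 2304*x^2) dx. Term by term:
    ∫_0^6 144*x^4 dx = 1119744/5;  ∫_0^6 -1152*x^3 dx = -373248;  ∫_0^6 2304*x^2 dx = 165888.
  Sum: 1119744/5 − 373248 + 165888 = 82944/5.
∫_0^6 u² dx = 1492992/35, so ||u||_L² = 864*sqrt(70)/35.
∫_0^6 (u')² dx = 82944/5, so ||u'||_L² = 288*sqrt(5)/5.
Ratio ||u||_L² / ||u'||_L² = 3*sqrt(14)/7.
Sharp Poincaré constant on H^1_0(0, 6) is C_P = L/π = 6/π, achieved by sin(π/6·x).
A polynomial bump cannot attain the sharp Poincaré constant (only the first sine eigenfunction does), so the ratio is strictly less than C_P, consistent with ||u||_L² ≤ C_P ||u'||_L².


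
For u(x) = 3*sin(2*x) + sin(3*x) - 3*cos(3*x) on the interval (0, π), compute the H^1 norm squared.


||u||_{H^1(0,π)}^2 = 144 + 145*π/2

u'(x) = 9*sin(3*x) + 6*cos(2*x) + 3*cos(3*x).
Expand u² and (u')² and integrate term by term on (0, π), using: for integers n ≥ 1, ∫_0^π sin²(nx) dx = ∫_0^π cos²(nx) dx = π/2; for n ≠ n', ∫_0^π sin(nx)sin(n'x) dx = ∫_0^π cos(nx)cos(n'x) dx = 0; and by product-to-sum, ∫_0^π sin(nx)cos(n'x) dx = ½∫_0^π [sin((n+n')x) + sin((n−n')x)] dx, which is 0 when n+n' is even and 2n/(n²−n'²) when n+n' is odd (it need not vanish on (0, π)).
  u² squared terms: (-3)²·∫cos(3x)² dx = 9·π/2 = 9*π/2;  (3)²·∫sin(2x)² dx = 9·π/2 = 9*π/2;  (1)²·∫sin(3x)² dx = 1·π/2 = π/2.
  u² cross terms: 2·(-3)·(3)·∫cos(3x)·sin(2x) dx = -18·(-4/5) = 72/5;  2·(-3)·(1)·∫cos(3x)·sin(3x) dx = -6·(0) = 0;  2·(3)·(1)·∫sin(2x)·sin(3x) dx = 6·(0) = 0.
  So ∫_0^π u² dx = 9*π/2 + 9*π/2 + π/2 + 72/5 + 0 + 0 = 72/5 + 19*π/2.
  (u')² squared terms: (3)²·∫cos(3x)² dx = 9·π/2 = 9*π/2;  (6)²·∫cos(2x)² dx = 36·π/2 = 18*π;  (9)²·∫sin(3x)² dx = 81·π/2 = 81*π/2.
  (u')² cross terms: 2·(3)·(6)·∫cos(3x)·cos(2x) dx = 36·(0) = 0;  2·(3)·(9)·∫cos(3x)·sin(3x) dx = 54·(0) = 0;  2·(6)·(9)·∫cos(2x)·sin(3x) dx = 108·(6/5) = 648/5.
  So ∫_0^π (u')² dx = 9*π/2 + 18*π + 81*π/2 + 0 + 0 + 648/5 = 648/5 + 63*π.
||u||_{H^1}^2 = (72/5 + 19*π/2) + (648/5 + 63*π) = 144 + 145*π/2.


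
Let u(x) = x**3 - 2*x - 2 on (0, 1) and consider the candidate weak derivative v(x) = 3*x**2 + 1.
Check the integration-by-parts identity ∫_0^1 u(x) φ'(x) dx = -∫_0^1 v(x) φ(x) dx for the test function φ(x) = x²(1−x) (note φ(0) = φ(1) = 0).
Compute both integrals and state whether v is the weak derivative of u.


LHS = 1/15, RHS = -11/60. No, v is not the weak derivative of u.

u(x) = x**3 - 2*x - 2, classical derivative u'(x) = 3*x**2 - 2.
φ(x) = x²(1−x), so φ'(x) = x*(2 - 3*x).
Note φ(0) = φ(1) = 0, so the boundary term u·φ vanishes.
LHS = ∫_0^1 u(x) φ'(x) dx = ∫_0^1 (-3*x^5 + 2*x^4 + 6*x^3 + 2*x^2 - 4*x) dx. Term by term:
  ∫_0^1 -3*x^5 dx = -1/2;  ∫_0^1 2*x^4 dx = 2/5;  ∫_0^1 6*x^3 dx = 3/2;
  ∫_0^1 2*x^2 dx = 2/3;  ∫_0^1 -4*x dx = -2.
Sum: -1/2 + 2/5 + 3/2 + 2/3 − 2 = 1/15.
So LHS = 1/15.
∫_0^1 v(x) φ(x) dx = ∫_0^1 (-3*x^5 + 3*x^4 - x^3 + x^2) dx. Term by term:
  ∫_0^1 -3*x^5 dx = -1/2;  ∫_0^1 3*x^4 dx = 3/5;  ∫_0^1 -x^3 dx = -1/4;
  ∫_0^1 x^2 dx = 1/3.
Sum: -1/2 + 3/5 − 1/4 + 1/3 = 11/60.
So RHS = -∫_0^1 v(x) φ(x) dx = -11/60.
LHS − RHS = 1/4 ≠ 0, so the identity fails.
(For a valid weak derivative the identity must hold for EVERY test function, in particular this one. The failure shows v is NOT the weak derivative of u.)
Correct weak derivative would be u'(x) = 3*x**2 - 2.


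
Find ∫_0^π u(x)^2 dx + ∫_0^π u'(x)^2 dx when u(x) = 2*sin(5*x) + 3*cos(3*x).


||u||_{H^1(0,π)}^2 = 97*π

u'(x) = -9*sin(3*x) + 10*cos(5*x).
Expand u² and (u')² and integrate term by term on (0, π), using: for integers n ≥ 1, ∫_0^π sin²(nx) dx = ∫_0^π cos²(nx) dx = π/2; for n ≠ n', ∫_0^π sin(nx)sin(n'x) dx = ∫_0^π cos(nx)cos(n'x) dx = 0; and by product-to-sum, ∫_0^π sin(nx)cos(n'x) dx = ½∫_0^π [sin((n+n')x) + sin((n−n')x)] dx, which is 0 when n+n' is even and 2n/(n²−n'²) when n+n' is odd (it need not vanish on (0, π)).
  u² squared terms: (2)²·∫sin(5x)² dx = 4·π/2 = 2*π;  (3)²·∫cos(3x)² dx = 9·π/2 = 9*π/2.
  u² cross terms: 2·(2)·(3)·∫sin(5x)·cos(3x) dx = 12·(0) = 0.
  So ∫_0^π u² dx = 2*π + 9*π/2 + 0 = 13*π/2.
  (u')² squared terms: (-9)²·∫sin(3x)² dx = 81·π/2 = 81*π/2;  (10)²·∫cos(5x)² dx = 100·π/2 = 50*π.
  (u')² cross terms: 2·(-9)·(10)·∫sin(3x)·cos(5x) dx = -180·(0) = 0.
  So ∫_0^π (u')² dx = 81*π/2 + 50*π + 0 = 181*π/2.
||u||_{H^1}^2 = (13*π/2) + (181*π/2) = 97*π.


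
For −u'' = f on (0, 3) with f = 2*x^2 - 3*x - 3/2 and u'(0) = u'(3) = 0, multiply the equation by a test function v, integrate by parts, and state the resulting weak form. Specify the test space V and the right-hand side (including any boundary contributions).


V = H^1(0, 3) (no boundary constraint on v; u is determined up to an additive constant); weak form: ∫_0^3 u'v' dx = ∫_0^3 (2*x^2 - 3*x - 3/2) v dx for all v ∈ V.

Multiply both sides by a test function v and integrate from 0 to 3:
  ∫_0^3 −u''(x) v(x) dx = ∫_0^3 f(x) v(x) dx.
Integrate the LHS by parts once:
  ∫_0^3 −u'' v dx = −[u'(x) v(x)]_0^3 + ∫_0^3 u'(x) v'(x) dx.
Thus ∫_0^3 u'(x) v'(x) dx = ∫_0^3 f(x) v(x) dx + [u'(x) v(x)]_0^3.
Choose V so that boundary terms are either known or forced to vanish.
u has homogeneous Neumann: u'(0) = u'(3) = 0. So [u' v]_0^3 = 0·v(3) − 0·v(0) = 0 for any v; take V = H^1(0, 3).
Weak formulation: find u (satisfying any essential BC) such that ∫_0^3 u'(x) v'(x) dx = ∫_0^3 f v dx for all v ∈ V (homogeneous Neumann, so boundary terms vanish).
Substituting f(x) = 2*x^2 - 3*x - 3/2, the right-hand side is ∫_0^3 (2*x^2 - 3*x - 3/2) v dx.
Compatibility check (pure Neumann): taking v ≡ 1 ∈ V gives 0 = ∫_0^3 f dx + (0) − (0), i.e. ∫_0^3 f dx must equal u'(0) − u'(3) = 0. Indeed ∫_0^3 (2*x^2 - 3*x - 3/2) dx = 0, so the data are compatible. The solution is then unique only up to an additive constant (fix it e.g. by requiring ∫_0^3 u dx = 0).


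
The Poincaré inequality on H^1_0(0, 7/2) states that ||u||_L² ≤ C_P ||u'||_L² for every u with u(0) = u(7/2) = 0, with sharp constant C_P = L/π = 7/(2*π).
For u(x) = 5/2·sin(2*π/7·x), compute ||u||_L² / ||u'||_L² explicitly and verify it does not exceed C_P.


||u||_L² / ||u'||_L² = 7/(2*π) = C_P.

u(x) = 5/2·sin(2*π/7·x), so u'(x) = 5*π*cos(2*π*x/7)/7.
Writing u(x) = A·sin(kπx/L) with A = 5/2 and k = 1, use ∫_0^L sin²(kπx/L) dx = L/2 and ∫_0^L cos²(kπx/L) dx = L/2.
u² = 25/4·sin²(2*π/7·x) and (u')² = 25*π^2/49·cos²(2*π/7·x), and each of sin², cos² integrates to L/2 = 7/4 over (0, 7/2).
∫_0^7/2 u² dx = 175/16, so ||u||_L² = 5*sqrt(7)/4.
∫_0^7/2 (u')² dx = 25*π^2/28, so ||u'||_L² = 5*sqrt(7)*π/14.
Ratio ||u||_L² / ||u'||_L² = 7/(2*π).
Sharp Poincaré constant on H^1_0(0, 7/2) is C_P = L/π = 7/(2*π), achieved by sin(2*π/7·x).
This is the k = 1 eigenfunction (up to amplitude), so the ratio equals the sharp Poincaré constant exactly.


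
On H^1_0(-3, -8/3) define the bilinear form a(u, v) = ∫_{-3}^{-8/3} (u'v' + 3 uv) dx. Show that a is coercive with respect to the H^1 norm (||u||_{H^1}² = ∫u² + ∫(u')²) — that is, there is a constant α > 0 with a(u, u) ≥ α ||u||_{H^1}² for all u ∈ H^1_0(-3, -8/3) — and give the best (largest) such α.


α = 1

Coercivity of a(·,·) on H^1_0(-3, -8/3) means a(u, u) ≥ α ||u||_{H^1}² for every u ∈ H^1_0.
The interval has length L = 1/3, and Poincaré/coercivity depend only on L. Here a(u, u) = ∫(u')² + (3)·∫u².
Here c = 3 ≥ 1, so a(u,u) = ∫(u')² + c∫u² ≥ ∫(u')² + ∫u² = ||u||_{H^1}², i.e. α = 1 works. No larger α is possible: a(u,u) ≥ α||u||_{H^1}² means (1−α)∫(u')² ≥ (α−c)∫u², and for the modes u_n = sin(nπ(x−x₀)/L) (x₀ the left endpoint) one has ∫u_n²/∫(u_n')² = (L/(nπ))² → 0, so a(u_n,u_n)/||u_n||_{H^1}² → 1. Hence the optimal constant is α = 1.
Therefore α = 1.


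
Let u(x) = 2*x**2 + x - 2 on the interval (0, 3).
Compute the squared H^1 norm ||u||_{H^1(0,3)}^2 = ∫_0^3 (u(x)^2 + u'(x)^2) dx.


||u||_{H^1}^2 = 1947/5

The H^1 norm (squared) on an interval (0, L) is
  ||u||_{H^1}^2 = ∫_0^L u(x)^2 dx + ∫_0^L u'(x)^2 dx.
Compute u'(x) = 4*x + 1.
Then u(x)^2 = 4*x**4 + 4*x**3 - 7*x**2 - 4*x + 4 and u'(x)^2 = 16*x**2 + 8*x + 1.
Integrate each monomial from 0 to 3 using ∫_0^3 c·x^n dx = c·3^(n+1)/(n+1):
  ∫_0^3 u(x)^2 dx = ∫_0^3 (4*x^4 + 4*x^3 - 7*x^2 - 4*x + 4) dx. Term by term:
    ∫_0^3 4*x^4 dx = 972/5;  ∫_0^3 4*x^3 dx = 81;  ∫_0^3 -7*x^2 dx = -63;
    ∫_0^3 -4*x dx = -18;  ∫_0^3 4 dx = 12.
  Sum: 972/5 + 81 − 63 − 18 + 12 = 1032/5.
  ∫_0^3 u'(x)^2 dx = ∫_0^3 (16*x^2 + 8*x + 1) dx. Term by term:
    ∫_0^3 16*x^2 dx = 144;  ∫_0^3 8*x dx = 36;  ∫_0^3 1 dx = 3.
  Sum: 144 + 36 + 3 = 183.
Adding: ||u||_{H^1}^2 = 1032/5 + 183 = 1947/5.


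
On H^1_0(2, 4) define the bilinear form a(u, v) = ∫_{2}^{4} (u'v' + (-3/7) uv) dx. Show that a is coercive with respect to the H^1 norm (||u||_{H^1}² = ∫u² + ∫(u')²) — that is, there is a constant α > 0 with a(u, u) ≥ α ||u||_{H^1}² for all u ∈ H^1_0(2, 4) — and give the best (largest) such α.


α = (-12/7 + π^2)/(4 + π^2)

Coercivity of a(·,·) on H^1_0(2, 4) means a(u, u) ≥ α ||u||_{H^1}² for every u ∈ H^1_0.
The interval has length L = 2, and Poincaré/coercivity depend only on L. Here a(u, u) = ∫(u')² + (-3/7)·∫u².
Here c = -3/7 < 0 with |c| < (π/L)² = π^2/4, so coercivity still holds. The condition a(u,u) ≥ α||u||_{H^1}² reads (1−α)∫(u')² ≥ (α−c)∫u². Any admissible α is ≤ 1 (rapidly oscillating u have ∫u²/∫(u')² → 0), and α = 1 would force 0 ≥ (1−c)∫u², impossible since c < 1; so 1−α > 0. By the sharp Poincaré inequality on H^1_0 of an interval of length L, ∫(u')² ≥ (π/L)²∫u² with equality for the first sine mode sin(π(x−x₀)/L) (x₀ the left endpoint), so the inequality holds for all u iff (1−α)(π/L)² ≥ α − c, i.e. α ≤ ((π/L)² + c)/((π/L)² + 1) = (1 + c(L/π)²)/(1 + (L/π)²). (Direct route, valid since c ≤ 0: Poincaré gives c∫u² ≥ c(L/π)²∫(u')², so a(u,u) ≥ (1 + c(L/π)²)∫(u')², while ||u||_{H^1}² ≤ (1 + (L/π)²)∫(u')²; dividing yields the same α.) With (π/L)² = π^2/4 and c = -3/7, the largest admissible constant is α = ((π/L)² + c)/((π/L)² + 1).
Simplifying, α = (-12/7 + π^2)/(4 + π^2).


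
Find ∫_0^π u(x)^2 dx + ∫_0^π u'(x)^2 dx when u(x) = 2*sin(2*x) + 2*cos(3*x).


||u||_{H^1(0,π)}^2 = -64 + 30*π

u'(x) = -6*sin(3*x) + 4*cos(2*x).
Expand u² and (u')² and integrate term by term on (0, π), using: for integers n ≥ 1, ∫_0^π sin²(nx) dx = ∫_0^π cos²(nx) dx = π/2; for n ≠ n', ∫_0^π sin(nx)sin(n'x) dx = ∫_0^π cos(nx)cos(n'x) dx = 0; and by product-to-sum, ∫_0^π sin(nx)cos(n'x) dx = ½∫_0^π [sin((n+n')x) + sin((n−n')x)] dx, which is 0 when n+n' is even and 2n/(n²−n'²) when n+n' is odd (it need not vanish on (0, π)).
  u² squared terms: (2)²·∫cos(3x)² dx = 4·π/2 = 2*π;  (2)²·∫sin(2x)² dx = 4·π/2 = 2*π.
  u² cross terms: 2·(2)·(2)·∫cos(3x)·sin(2x) dx = 8·(-4/5) = -32/5.
  So ∫_0^π u² dx = 2*π + 2*π − 32/5 = -32/5 + 4*π.
  (u')² squared terms: (-6)²·∫sin(3x)² dx = 36·π/2 = 18*π;  (4)²·∫cos(2x)² dx = 16·π/2 = 8*π.
  (u')² cross terms: 2·(-6)·(4)·∫sin(3x)·cos(2x) dx = -48·(6/5) = -288/5.
  So ∫_0^π (u')² dx = 18*π + 8*π − 288/5 = -288/5 + 26*π.
||u||_{H^1}^2 = (-32/5 + 4*π) + (-288/5 + 26*π) = -64 + 30*π.


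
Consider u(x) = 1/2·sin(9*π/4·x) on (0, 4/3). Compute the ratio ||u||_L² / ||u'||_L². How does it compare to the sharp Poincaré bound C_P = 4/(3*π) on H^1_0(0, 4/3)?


||u||_L² / ||u'||_L² = 4/(9*π) < C_P = 4/(3*π).

u(x) = 1/2·sin(9*π/4·x), so u'(x) = 9*π*cos(9*π*x/4)/8.
Writing u(x) = A·sin(kπx/L) with A = 1/2 and k = 3, use ∫_0^L sin²(kπx/L) dx = L/2 and ∫_0^L cos²(kπx/L) dx = L/2.
u² = 1/4·sin²(9*π/4·x) and (u')² = 81*π^2/64·cos²(9*π/4·x), and each of sin², cos² integrates to L/2 = 2/3 over (0, 4/3).
∫_0^4/3 u² dx = 1/6, so ||u||_L² = sqrt(6)/6.
∫_0^4/3 (u')² dx = 27*π^2/32, so ||u'||_L² = 3*sqrt(6)*π/8.
Ratio ||u||_L² / ||u'||_L² = 4/(9*π).
Sharp Poincaré constant on H^1_0(0, 4/3) is C_P = L/π = 4/(3*π), achieved by sin(3*π/4·x).
This is the k = 3 harmonic; the ratio L/(kπ) is strictly less than C_P = L/π, consistent with the sharp inequality ||u||_L² ≤ C_P ||u'||_L².


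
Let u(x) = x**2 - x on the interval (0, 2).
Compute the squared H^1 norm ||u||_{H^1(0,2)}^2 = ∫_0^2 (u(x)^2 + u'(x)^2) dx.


||u||_{H^1}^2 = 86/15

The H^1 norm (squared) on an interval (0, L) is
  ||u||_{H^1}^2 = ∫_0^L u(x)^2 dx + ∫_0^L u'(x)^2 dx.
Compute u'(x) = 2*x - 1.
Then u(x)^2 = x**4 - 2*x**3 + x**2 and u'(x)^2 = 4*x**2 - 4*x + 1.
Integrate each monomial from 0 to 2 using ∫_0^2 c·x^n dx = c·2^(n+1)/(n+1):
  ∫_0^2 u(x)^2 dx = ∫_0^2 (x^4 - 2*x^3 + x^2) dx. Term by term:
    ∫_0^2 x^4 dx = 32/5;  ∫_0^2 -2*x^3 dx = -8;  ∫_0^2 x^2 dx = 8/3.
  Sum: 32/5 − 8 + 8/3 = 16/15.
  ∫_0^2 u'(x)^2 dx = ∫_0^2 (4*x^2 - 4*x + 1) dx. Term by term:
    ∫_0^2 4*x^2 dx = 32/3;  ∫_0^2 -4*x dx = -8;  ∫_0^2 1 dx = 2.
  Sum: 32/3 − 8 + 2 = 14/3.
Adding: ||u||_{H^1}^2 = 16/15 + 14/3 = 86/15.


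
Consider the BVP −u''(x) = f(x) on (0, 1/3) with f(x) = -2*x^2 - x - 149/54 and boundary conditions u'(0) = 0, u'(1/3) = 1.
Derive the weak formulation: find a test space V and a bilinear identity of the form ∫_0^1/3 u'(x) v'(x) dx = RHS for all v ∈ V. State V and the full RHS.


V = H^1(0, 1/3) (v unrestricted at boundary; u is determined up to an additive constant); weak form: ∫_0^1/3 u'v' dx = ∫_0^1/3 (-2*x^2 - x - 149/54) v dx + v(1/3) for all v ∈ V.

Multiply both sides by a test function v and integrate from 0 to 1/3:
  ∫_0^1/3 −u''(x) v(x) dx = ∫_0^1/3 f(x) v(x) dx.
Integrate the LHS by parts once:
  ∫_0^1/3 −u'' v dx = −[u'(x) v(x)]_0^1/3 + ∫_0^1/3 u'(x) v'(x) dx.
Thus ∫_0^1/3 u'(x) v'(x) dx = ∫_0^1/3 f(x) v(x) dx + [u'(x) v(x)]_0^1/3.
Choose V so that boundary terms are either known or forced to vanish.
u has inhomogeneous Neumann u'(0) = 0, u'(1/3) = 1. [u' v]_0^1/3 = (1)·v(1/3) − (0)·v(0) = v(1/3). Take V = H^1(0, 1/3); boundary term becomes part of RHS.
Weak formulation: find u (satisfying any essential BC) such that ∫_0^1/3 u'(x) v'(x) dx = ∫_0^1/3 f v dx + v(1/3) for all v ∈ V (Neumann data are natural BCs: they enter the RHS as boundary terms).
Substituting f(x) = -2*x^2 - x - 149/54, the right-hand side is ∫_0^1/3 (-2*x^2 - x - 149/54) v dx + v(1/3).
Compatibility check (pure Neumann): taking v ≡ 1 ∈ V gives 0 = ∫_0^1/3 f dx + (1) − (0), i.e. ∫_0^1/3 f dx must equal u'(0) − u'(1/3) = -1. Indeed ∫_0^1/3 (-2*x^2 - x - 149/54) dx = -1, so the data are compatible. The solution is then unique only up to an additive constant (fix it e.g. by requiring ∫_0^1/3 u dx = 0).


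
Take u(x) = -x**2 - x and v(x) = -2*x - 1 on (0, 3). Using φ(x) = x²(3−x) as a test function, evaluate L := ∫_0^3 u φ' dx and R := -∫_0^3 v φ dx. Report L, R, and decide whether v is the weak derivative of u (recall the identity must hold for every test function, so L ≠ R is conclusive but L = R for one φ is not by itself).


LHS = 621/20, RHS = 621/20. Yes, v = u' weakly.

u(x) = -x**2 - x, classical derivative u'(x) = -2*x - 1.
φ(x) = x²(3−x), so φ'(x) = 3*x*(2 - x).
Note φ(0) = φ(3) = 0, so the boundary term u·φ vanishes.
LHS = ∫_0^3 u(x) φ'(x) dx = ∫_0^3 (3*x^4 - 3*x^3 - 6*x^2) dx. Term by term:
  ∫_0^3 3*x^4 dx = 729/5;  ∫_0^3 -3*x^3 dx = -243/4;  ∫_0^3 -6*x^2 dx = -54.
Sum: 729/5 − 243/4 − 54 = 621/20.
So LHS = 621/20.
∫_0^3 v(x) φ(x) dx = ∫_0^3 (2*x^4 - 5*x^3 - 3*x^2) dx. Term by term:
  ∫_0^3 2*x^4 dx = 486/5;  ∫_0^3 -5*x^3 dx = -405/4;  ∫_0^3 -3*x^2 dx = -27.
Sum: 486/5 − 405/4 − 27 = -621/20.
So RHS = -∫_0^3 v(x) φ(x) dx = 621/20.
LHS = RHS, so the identity holds for this test φ.
Moreover u is smooth here and v(x) = u'(x) = -2*x - 1 pointwise, so the identity holds for every test function. Hence v is the weak derivative of u.


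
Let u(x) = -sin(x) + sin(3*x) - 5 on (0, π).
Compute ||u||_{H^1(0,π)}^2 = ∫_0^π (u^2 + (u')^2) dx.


||u||_{H^1(0,π)}^2 = 40/3 + 31*π

u'(x) = -cos(x) + 3*cos(3*x).
Expand u² and (u')² and integrate term by term on (0, π), using: for integers n ≥ 1, ∫_0^π sin²(nx) dx = ∫_0^π cos²(nx) dx = π/2; for n ≠ n', ∫_0^π sin(nx)sin(n'x) dx = ∫_0^π cos(nx)cos(n'x) dx = 0; and by product-to-sum, ∫_0^π sin(nx)cos(n'x) dx = ½∫_0^π [sin((n+n')x) + sin((n−n')x)] dx, which is 0 when n+n' is even and 2n/(n²−n'²) when n+n' is odd (it need not vanish on (0, π)). For the constant mode: ∫_0^π 1 dx = π, ∫_0^π cos(nx) dx = 0, ∫_0^π sin(nx) dx = (1−(−1)^n)/n.
  u² squared terms: (-5)²·∫1 dx = 25·π = 25*π;  (-1)²·∫sin(x)² dx = 1·π/2 = π/2;  (1)²·∫sin(3x)² dx = 1·π/2 = π/2.
  u² cross terms: 2·(-5)·(-1)·∫1·sin(x) dx = 10·(2) = 20;  2·(-5)·(1)·∫1·sin(3x) dx = -10·(2/3) = -20/3;  2·(-1)·(1)·∫sin(x)·sin(3x) dx = -2·(0) = 0.
  So ∫_0^π u² dx = 25*π + π/2 + π/2 + 20 − 20/3 + 0 = 40/3 + 26*π.
  (u')² squared terms: (-1)²·∫cos(x)² dx = 1·π/2 = π/2;  (3)²·∫cos(3x)² dx = 9·π/2 = 9*π/2.
  (u')² cross terms: 2·(-1)·(3)·∫cos(x)·cos(3x) dx = -6·(0) = 0.
  So ∫_0^π (u')² dx = π/2 + 9*π/2 + 0 = 5*π.
||u||_{H^1}^2 = (40/3 + 26*π) + (5*π) = 40/3 + 31*π.


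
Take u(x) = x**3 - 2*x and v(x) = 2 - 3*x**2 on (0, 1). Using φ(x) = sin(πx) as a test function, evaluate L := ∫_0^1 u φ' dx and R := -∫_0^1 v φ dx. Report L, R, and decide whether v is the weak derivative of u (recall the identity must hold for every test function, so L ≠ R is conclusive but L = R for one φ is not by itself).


LHS = (π^2 + 12)/π^3, RHS = (-12 - π^2)/π^3. No, v is not the weak derivative of u.

u(x) = x**3 - 2*x, classical derivative u'(x) = 3*x**2 - 2.
φ(x) = sin(πx), so φ'(x) = π*cos(π*x).
Note φ(0) = φ(1) = 0, so the boundary term u·φ vanishes.
LHS = ∫_0^1 u(x) φ'(x) dx = ∫_0^1 (π*x^3*cos(π*x) - 2*π*x*cos(π*x)) dx. Term by term:
  ∫_0^1 π*x^3*cos(π*x) dx = -3/π + 12/π^3;  ∫_0^1 -2*π*x*cos(π*x) dx = 4/π.
Sum: -3/π + 12/π^3 + 4/π = (π^2 + 12)/π^3.
So LHS = (π^2 + 12)/π^3.
∫_0^1 v(x) φ(x) dx = ∫_0^1 (-3*x^2*sin(π*x) + 2*sin(π*x)) dx. Term by term:
  ∫_0^1 2*sin(π*x) dx = 4/π;  ∫_0^1 -3*x^2*sin(π*x) dx = -3/π + 12/π^3.
Sum: 4/π + -3/π + 12/π^3 = (π^2 + 12)/π^3.
So RHS = -∫_0^1 v(x) φ(x) dx = (-12 - π^2)/π^3.
LHS − RHS = 2/π + 24/π^3 ≠ 0, so the identity fails.
(For a valid weak derivative the identity must hold for EVERY test function, in particular this one. The failure shows v is NOT the weak derivative of u.)
Correct weak derivative would be u'(x) = 3*x**2 - 2.


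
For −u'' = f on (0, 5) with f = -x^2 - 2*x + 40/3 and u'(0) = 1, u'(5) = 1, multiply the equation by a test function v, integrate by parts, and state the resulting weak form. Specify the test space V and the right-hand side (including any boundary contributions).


V = H^1(0, 5) (v unrestricted at boundary; u is determined up to an additive constant); weak form: ∫_0^5 u'v' dx = ∫_0^5 (-x^2 - 2*x + 40/3) v dx + v(5) − v(0) for all v ∈ V.

Multiply both sides by a test function v and integrate from 0 to 5:
  ∫_0^5 −u''(x) v(x) dx = ∫_0^5 f(x) v(x) dx.
Integrate the LHS by parts once:
  ∫_0^5 −u'' v dx = −[u'(x) v(x)]_0^5 + ∫_0^5 u'(x) v'(x) dx.
Thus ∫_0^5 u'(x) v'(x) dx = ∫_0^5 f(x) v(x) dx + [u'(x) v(x)]_0^5.
Choose V so that boundary terms are either known or forced to vanish.
u has inhomogeneous Neumann u'(0) = 1, u'(5) = 1. [u' v]_0^5 = (1)·v(5) − (1)·v(0) = v(5) − v(0). Take V = H^1(0, 5); boundary term becomes part of RHS.
Weak formulation: find u (satisfying any essential BC) such that ∫_0^5 u'(x) v'(x) dx = ∫_0^5 f v dx + v(5) − v(0) for all v ∈ V (Neumann data are natural BCs: they enter the RHS as boundary terms).
Substituting f(x) = -x^2 - 2*x + 40/3, the right-hand side is ∫_0^5 (-x^2 - 2*x + 40/3) v dx + v(5) − v(0).
Compatibility check (pure Neumann): taking v ≡ 1 ∈ V gives 0 = ∫_0^5 f dx + (1) − (1), i.e. ∫_0^5 f dx must equal u'(0) − u'(5) = 0. Indeed ∫_0^5 (-x^2 - 2*x + 40/3) dx = 0, so the data are compatible. The solution is then unique only up to an additive constant (fix it e.g. by requiring ∫_0^5 u dx = 0).


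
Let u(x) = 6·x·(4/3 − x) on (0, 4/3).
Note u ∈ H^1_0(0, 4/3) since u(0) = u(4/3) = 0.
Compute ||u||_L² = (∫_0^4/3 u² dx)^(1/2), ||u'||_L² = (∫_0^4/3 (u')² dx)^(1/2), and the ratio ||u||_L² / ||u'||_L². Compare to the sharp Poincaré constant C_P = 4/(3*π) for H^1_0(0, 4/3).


||u||_L² / ||u'||_L² = 2*sqrt(10)/15 < C_P = 4/(3*π).

u(x) = 6·x·(4/3 − x), so u'(x) = 8 - 12*x.
u(x) = 6·x·(4/3 − x) vanishes at x = 0 and x = 4/3, so u ∈ H^1_0(0, 4/3). Differentiate via the product rule and integrate the resulting polynomials term by term.
  ∫_0^4/3 u² dx = ∫_0^4/3 (36*x^4 - 96*x^3 + 64*x^2) dx. Term by term:
    ∫_0^4/3 36*x^4 dx = 4096/135;  ∫_0^4/3 -96*x^3 dx = -2048/27;  ∫_0^4/3 64*x^2 dx = 4096/81.
  Sum: 4096/135 − 2048/27 + 4096/81 = 2048/405.
  ∫_0^4/3 (u')² dx = ∫_0^4/3 (144*x^2 - 192*x + 64) dx. Term by term:
    ∫_0^4/3 144*x^2 dx = 1024/9;  ∫_0^4/3 -192*x dx = -512/3;  ∫_0^4/3 64 dx = 256/3.
  Sum: 1024/9 − 512/3 + 256/3 = 256/9.
∫_0^4/3 u² dx = 2048/405, so ||u||_L² = 32*sqrt(10)/45.
∫_0^4/3 (u')² dx = 256/9, so ||u'||_L² = 16/3.
Ratio ||u||_L² / ||u'||_L² = 2*sqrt(10)/15.
Sharp Poincaré constant on H^1_0(0, 4/3) is C_P = L/π = 4/(3*π), achieved by sin(3*π/4·x).
A polynomial bump cannot attain the sharp Poincaré constant (only the first sine eigenfunction does), so the ratio is strictly less than C_P, consistent with ||u||_L² ≤ C_P ||u'||_L².


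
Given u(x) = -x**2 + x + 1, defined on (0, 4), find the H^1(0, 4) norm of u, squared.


||u||_{H^1}^2 = 664/5

The H^1 norm (squared) on an interval (0, L) is
  ||u||_{H^1}^2 = ∫_0^L u(x)^2 dx + ∫_0^L u'(x)^2 dx.
Compute u'(x) = 1 - 2*x.
Then u(x)^2 = x**4 - 2*x**3 - x**2 + 2*x + 1 and u'(x)^2 = 4*x**2 - 4*x + 1.
Integrate each monomial from 0 to 4 using ∫_0^4 c·x^n dx = c·4^(n+1)/(n+1):
  ∫_0^4 u(x)^2 dx = ∫_0^4 (x^4 - 2*x^3 - x^2 + 2*x + 1) dx. Term by term:
    ∫_0^4 x^4 dx = 1024/5;  ∫_0^4 -2*x^3 dx = -128;  ∫_0^4 -x^2 dx = -64/3;
    ∫_0^4 2*x dx = 16;  ∫_0^4 1 dx = 4.
  Sum: 1024/5 − 128 − 64/3 + 16 + 4 = 1132/15.
  ∫_0^4 u'(x)^2 dx = ∫_0^4 (4*x^2 - 4*x + 1) dx. Term by term:
    ∫_0^4 4*x^2 dx = 256/3;  ∫_0^4 -4*x dx = -32;  ∫_0^4 1 dx = 4.
  Sum: 256/3 − 32 + 4 = 172/3.
Adding: ||u||_{H^1}^2 = 1132/15 + 172/3 = 664/5.


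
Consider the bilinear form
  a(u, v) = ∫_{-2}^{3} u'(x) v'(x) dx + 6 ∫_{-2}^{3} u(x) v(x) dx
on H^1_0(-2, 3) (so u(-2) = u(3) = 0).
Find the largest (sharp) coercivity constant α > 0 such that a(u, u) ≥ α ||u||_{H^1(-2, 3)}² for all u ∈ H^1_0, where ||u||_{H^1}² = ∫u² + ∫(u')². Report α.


α = 1

Coercivity of a(·,·) on H^1_0(-2, 3) means a(u, u) ≥ α ||u||_{H^1}² for every u ∈ H^1_0.
The interval has length L = 5, and Poincaré/coercivity depend only on L. Here a(u, u) = ∫(u')² + (6)·∫u².
Here c = 6 ≥ 1, so a(u,u) = ∫(u')² + c∫u² ≥ ∫(u')² + ∫u² = ||u||_{H^1}², i.e. α = 1 works. No larger α is possible: a(u,u) ≥ α||u||_{H^1}² means (1−α)∫(u')² ≥ (α−c)∫u², and for the modes u_n = sin(nπ(x−x₀)/L) (x₀ the left endpoint) one has ∫u_n²/∫(u_n')² = (L/(nπ))² → 0, so a(u_n,u_n)/||u_n||_{H^1}² → 1. Hence the optimal constant is α = 1.
Therefore α = 1.


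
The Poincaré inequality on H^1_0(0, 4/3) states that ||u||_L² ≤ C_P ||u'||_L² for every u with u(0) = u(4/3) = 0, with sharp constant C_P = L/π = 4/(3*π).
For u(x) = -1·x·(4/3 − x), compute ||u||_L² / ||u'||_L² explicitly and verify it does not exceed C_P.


||u||_L² / ||u'||_L² = 2*sqrt(10)/15 < C_P = 4/(3*π).

u(x) = -1·x·(4/3 − x), so u'(x) = 2*x - 4/3.
u(x) = -1·x·(4/3 − x) vanishes at x = 0 and x = 4/3, so u ∈ H^1_0(0, 4/3). Differentiate via the product rule and integrate the resulting polynomials term by term.
  ∫_0^4/3 u² dx = ∫_0^4/3 (x^4 - 8*x^3/3 + 16*x^2/9) dx. Term by term:
    ∫_0^4/3 x^4 dx = 1024/1215;  ∫_0^4/3 -8*x^3/3 dx = -512/243;  ∫_0^4/3 16*x^2/9 dx = 1024/729.
  Sum: 1024/1215 − 512/243 + 1024/729 = 512/3645.
  ∫_0^4/3 (u')² dx = ∫_0^4/3 (4*x^2 - 16*x/3 + 16/9) dx. Term by term:
    ∫_0^4/3 4*x^2 dx = 256/81;  ∫_0^4/3 -16*x/3 dx = -128/27;  ∫_0^4/3 16/9 dx = 64/27.
  Sum: 256/81 − 128/27 + 64/27 = 64/81.
∫_0^4/3 u² dx = 512/3645, so ||u||_L² = 16*sqrt(10)/135.
∫_0^4/3 (u')² dx = 64/81, so ||u'||_L² = 8/9.
Ratio ||u||_L² / ||u'||_L² = 2*sqrt(10)/15.
Sharp Poincaré constant on H^1_0(0, 4/3) is C_P = L/π = 4/(3*π), achieved by sin(3*π/4·x).
A polynomial bump cannot attain the sharp Poincaré constant (only the first sine eigenfunction does), so the ratio is strictly less than C_P, consistent with ||u||_L² ≤ C_P ||u'||_L².


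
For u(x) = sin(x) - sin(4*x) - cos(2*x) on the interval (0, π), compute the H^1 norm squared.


||u||_{H^1(0,π)}^2 = 20/3 + 12*π

u'(x) = 2*sin(2*x) + cos(x) - 4*cos(4*x).
Expand u² and (u')² and integrate term by term on (0, π), using: for integers n ≥ 1, ∫_0^π sin²(nx) dx = ∫_0^π cos²(nx) dx = π/2; for n ≠ n', ∫_0^π sin(nx)sin(n'x) dx = ∫_0^π cos(nx)cos(n'x) dx = 0; and by product-to-sum, ∫_0^π sin(nx)cos(n'x) dx = ½∫_0^π [sin((n+n')x) + sin((n−n')x)] dx, which is 0 when n+n' is even and 2n/(n²−n'²) when n+n' is odd (it need not vanish on (0, π)).
  u² squared terms: (-1)²·∫cos(2x)² dx = 1·π/2 = π/2;  (-1)²·∫sin(4x)² dx = 1·π/2 = π/2;  (1)²·∫sin(x)² dx = 1·π/2 = π/2.
  u² cross terms: 2·(-1)·(-1)·∫cos(2x)·sin(4x) dx = 2·(0) = 0;  2·(-1)·(1)·∫cos(2x)·sin(x) dx = -2·(-2/3) = 4/3;  2·(-1)·(1)·∫sin(4x)·sin(x) dx = -2·(0) = 0.
  So ∫_0^π u² dx = π/2 + π/2 + π/2 + 0 + 4/3 + 0 = 4/3 + 3*π/2.
  (u')² squared terms: (-4)²·∫cos(4x)² dx = 16·π/2 = 8*π;  (2)²·∫sin(2x)² dx = 4·π/2 = 2*π;  (1)²·∫cos(x)² dx = 1·π/2 = π/2.
  (u')² cross terms: 2·(-4)·(2)·∫cos(4x)·sin(2x) dx = -16·(0) = 0;  2·(-4)·(1)·∫cos(4x)·cos(x) dx = -8·(0) = 0;  2·(2)·(1)·∫sin(2x)·cos(x) dx = 4·(4/3) = 16/3.
  So ∫_0^π (u')² dx = 8*π + 2*π + π/2 + 0 + 0 + 16/3 = 16/3 + 21*π/2.
||u||_{H^1}^2 = (4/3 + 3*π/2) + (16/3 + 21*π/2) = 20/3 + 12*π.


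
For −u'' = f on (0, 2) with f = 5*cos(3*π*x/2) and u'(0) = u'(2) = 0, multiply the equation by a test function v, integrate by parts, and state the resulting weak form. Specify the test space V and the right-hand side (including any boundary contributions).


V = H^1(0, 2) (no boundary constraint on v; u is determined up to an additive constant); weak form: ∫_0^2 u'v' dx = ∫_0^2 (5*cos(3*π*x/2)) v dx for all v ∈ V.

Multiply both sides by a test function v and integrate from 0 to 2:
  ∫_0^2 −u''(x) v(x) dx = ∫_0^2 f(x) v(x) dx.
Integrate the LHS by parts once:
  ∫_0^2 −u'' v dx = −[u'(x) v(x)]_0^2 + ∫_0^2 u'(x) v'(x) dx.
Thus ∫_0^2 u'(x) v'(x) dx = ∫_0^2 f(x) v(x) dx + [u'(x) v(x)]_0^2.
Choose V so that boundary terms are either known or forced to vanish.
u has homogeneous Neumann: u'(0) = u'(2) = 0. So [u' v]_0^2 = 0·v(2) − 0·v(0) = 0 for any v; take V = H^1(0, 2).
Weak formulation: find u (satisfying any essential BC) such that ∫_0^2 u'(x) v'(x) dx = ∫_0^2 f v dx for all v ∈ V (homogeneous Neumann, so boundary terms vanish).
Substituting f(x) = 5*cos(3*π*x/2), the right-hand side is ∫_0^2 (5*cos(3*π*x/2)) v dx.
Compatibility check (pure Neumann): taking v ≡ 1 ∈ V gives 0 = ∫_0^2 f dx + (0) − (0), i.e. ∫_0^2 f dx must equal u'(0) − u'(2) = 0. Indeed ∫_0^2 (5*cos(3*π*x/2)) dx = 0, so the data are compatible. The solution is then unique only up to an additive constant (fix it e.g. by requiring ∫_0^2 u dx = 0).


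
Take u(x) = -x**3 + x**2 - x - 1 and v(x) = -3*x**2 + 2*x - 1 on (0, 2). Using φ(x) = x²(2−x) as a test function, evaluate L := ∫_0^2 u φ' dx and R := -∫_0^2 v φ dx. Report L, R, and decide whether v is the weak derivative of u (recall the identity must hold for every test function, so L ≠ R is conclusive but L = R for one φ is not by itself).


LHS = 68/15, RHS = 68/15. Yes, v = u' weakly.

u(x) = -x**3 + x**2 - x - 1, classical derivative u'(x) = -3*x**2 + 2*x - 1.
φ(x) = x²(2−x), so φ'(x) = x*(4 - 3*x).
Note φ(0) = φ(2) = 0, so the boundary term u·φ vanishes.
LHS = ∫_0^2 u(x) φ'(x) dx = ∫_0^2 (3*x^5 - 7*x^4 + 7*x^3 - x^2 - 4*x) dx. Term by term:
  ∫_0^2 3*x^5 dx = 32;  ∫_0^2 -7*x^4 dx = -224/5;  ∫_0^2 7*x^3 dx = 28;
  ∫_0^2 -x^2 dx = -8/3;  ∫_0^2 -4*x dx = -8.
Sum: 32 − 224/5 + 28 − 8/3 − 8 = 68/15.
So LHS = 68/15.
∫_0^2 v(x) φ(x) dx = ∫_0^2 (3*x^5 - 8*x^4 + 5*x^3 - 2*x^2) dx. Term by term:
  ∫_0^2 3*x^5 dx = 32;  ∫_0^2 -8*x^4 dx = -256/5;  ∫_0^2 5*x^3 dx = 20;
  ∫_0^2 -2*x^2 dx = -16/3.
Sum: 32 − 256/5 + 20 − 16/3 = -68/15.
So RHS = -∫_0^2 v(x) φ(x) dx = 68/15.
LHS = RHS, so the identity holds for this test φ.
Moreover u is smooth here and v(x) = u'(x) = -3*x**2 + 2*x - 1 pointwise, so the identity holds for every test function. Hence v is the weak derivative of u.


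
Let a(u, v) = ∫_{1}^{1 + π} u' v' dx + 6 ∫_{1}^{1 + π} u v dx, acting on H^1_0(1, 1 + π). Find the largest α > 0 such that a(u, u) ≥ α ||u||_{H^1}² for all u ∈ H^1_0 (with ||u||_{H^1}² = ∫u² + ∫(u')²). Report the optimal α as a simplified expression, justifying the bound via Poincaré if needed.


α = 1

Coercivity of a(·,·) on H^1_0(1, 1 + π) means a(u, u) ≥ α ||u||_{H^1}² for every u ∈ H^1_0.
The interval has length L = π, and Poincaré/coercivity depend only on L. Here a(u, u) = ∫(u')² + (6)·∫u².
Here c = 6 ≥ 1, so a(u,u) = ∫(u')² + c∫u² ≥ ∫(u')² + ∫u² = ||u||_{H^1}², i.e. α = 1 works. No larger α is possible: a(u,u) ≥ α||u||_{H^1}² means (1−α)∫(u')² ≥ (α−c)∫u², and for the modes u_n = sin(nπ(x−x₀)/L) (x₀ the left endpoint) one has ∫u_n²/∫(u_n')² = (L/(nπ))² → 0, so a(u_n,u_n)/||u_n||_{H^1}² → 1. Hence the optimal constant is α = 1.
Therefore α = 1.


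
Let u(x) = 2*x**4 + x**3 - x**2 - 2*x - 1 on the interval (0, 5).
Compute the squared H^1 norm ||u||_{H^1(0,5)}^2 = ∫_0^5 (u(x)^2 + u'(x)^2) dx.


||u||_{H^1}^2 = 114528275/63

The H^1 norm (squared) on an interval (0, L) is
  ||u||_{H^1}^2 = ∫_0^L u(x)^2 dx + ∫_0^L u'(x)^2 dx.
Compute u'(x) = 8*x**3 + 3*x**2 - 2*x - 2.
Then u(x)^2 = 4*x**8 + 4*x**7 - 3*x**6 - 10*x**5 - 7*x**4 + 2*x**3 + 6*x**2 + 4*x + 1 and u'(x)^2 = 64*x**6 + 48*x**5 - 23*x**4 - 44*x**3 - 8*x**2 + 8*x + 4.
Integrate each monomial from 0 to 5 using ∫_0^5 c·x^n dx = c·5^(n+1)/(n+1):
  ∫_0^5 u(x)^2 dx = ∫_0^5 (4*x^8 + 4*x^7 - 3*x^6 - 10*x^5 - 7*x^4 + 2*x^3 + 6*x^2 + 4*x + 1) dx. Term by term:
    ∫_0^5 4*x^8 dx = 7812500/9;  ∫_0^5 4*x^7 dx = 390625/2;  ∫_0^5 -3*x^6 dx = -234375/7;
    ∫_0^5 -10*x^5 dx = -78125/3;  ∫_0^5 -7*x^4 dx = -4375;  ∫_0^5 2*x^3 dx = 625/2;
    ∫_0^5 6*x^2 dx = 250;  ∫_0^5 4*x dx = 50;  ∫_0^5 1 dx = 5.
  Sum: 7812500/9 + 390625/2 − 234375/7 − 78125/3 − 4375 + 625/2 + 250 + 50 + 5 = 63005465/63.
  ∫_0^5 u'(x)^2 dx = ∫_0^5 (64*x^6 + 48*x^5 - 23*x^4 - 44*x^3 - 8*x^2 + 8*x + 4) dx. Term by term:
    ∫_0^5 64*x^6 dx = 5000000/7;  ∫_0^5 48*x^5 dx = 125000;  ∫_0^5 -23*x^4 dx = -14375;
    ∫_0^5 -44*x^3 dx = -6875;  ∫_0^5 -8*x^2 dx = -1000/3;  ∫_0^5 8*x dx = 100;
    ∫_0^5 4 dx = 20.
  Sum: 5000000/7 + 125000 − 14375 − 6875 − 1000/3 + 100 + 20 = 17174270/21.
Adding: ||u||_{H^1}^2 = 63005465/63 + 17174270/21 = 114528275/63.


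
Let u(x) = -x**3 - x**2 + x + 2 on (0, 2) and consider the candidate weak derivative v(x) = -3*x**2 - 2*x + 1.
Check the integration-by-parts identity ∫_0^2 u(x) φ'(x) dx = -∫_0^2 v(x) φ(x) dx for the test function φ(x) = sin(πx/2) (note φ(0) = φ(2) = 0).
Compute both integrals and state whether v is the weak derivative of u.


LHS = -96/π^3 + 28/π, RHS = -96/π^3 + 28/π. Yes, v = u' weakly.

u(x) = -x**3 - x**2 + x + 2, classical derivative u'(x) = -3*x**2 - 2*x + 1.
φ(x) = sin(πx/2), so φ'(x) = π*cos(π*x/2)/2.
Note φ(0) = φ(2) = 0, so the boundary term u·φ vanishes.
LHS = ∫_0^2 u(x) φ'(x) dx = ∫_0^2 (-π*x^3*cos(π*x/2)/2 - π*x^2*cos(π*x/2)/2 + π*x*cos(π*x/2)/2 + π*cos(π*x/2)) dx. Term by term:
  ∫_0^2 π*cos(π*x/2) dx = 0;  ∫_0^2 π*x*cos(π*x/2)/2 dx = -4/π;  ∫_0^2 -π*x^2*cos(π*x/2)/2 dx = 8/π;
  ∫_0^2 -π*x^3*cos(π*x/2)/2 dx = -96/π^3 + 24/π.
Sum: 0 − 4/π + 8/π + -96/π^3 + 24/π = -96/π^3 + 28/π.
So LHS = -96/π^3 + 28/π.
∫_0^2 v(x) φ(x) dx = ∫_0^2 (-3*x^2*sin(π*x/2) - 2*x*sin(π*x/2) + sin(π*x/2)) dx. Term by term:
  ∫_0^2 -3*x^2*sin(π*x/2) dx = -24/π + 96/π^3;  ∫_0^2 -2*x*sin(π*x/2) dx = -8/π;  ∫_0^2 sin(π*x/2) dx = 4/π.
Sum: -24/π + 96/π^3 − 8/π + 4/π = -28/π + 96/π^3.
So RHS = -∫_0^2 v(x) φ(x) dx = -96/π^3 + 28/π.
LHS = RHS, so the identity holds for this test φ.
Moreover u is smooth here and v(x) = u'(x) = -3*x**2 - 2*x + 1 pointwise, so the identity holds for every test function. Hence v is the weak derivative of u.


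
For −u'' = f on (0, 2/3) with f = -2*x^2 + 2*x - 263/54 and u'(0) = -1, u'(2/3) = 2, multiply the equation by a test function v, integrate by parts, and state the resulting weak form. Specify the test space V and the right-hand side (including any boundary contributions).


V = H^1(0, 2/3) (v unrestricted at boundary; u is determined up to an additive constant); weak form: ∫_0^2/3 u'v' dx = ∫_0^2/3 (-2*x^2 + 2*x - 263/54) v dx + 2·v(2/3) + v(0) for all v ∈ V.

Multiply both sides by a test function v and integrate from 0 to 2/3:
  ∫_0^2/3 −u''(x) v(x) dx = ∫_0^2/3 f(x) v(x) dx.
Integrate the LHS by parts once:
  ∫_0^2/3 −u'' v dx = −[u'(x) v(x)]_0^2/3 + ∫_0^2/3 u'(x) v'(x) dx.
Thus ∫_0^2/3 u'(x) v'(x) dx = ∫_0^2/3 f(x) v(x) dx + [u'(x) v(x)]_0^2/3.
Choose V so that boundary terms are either known or forced to vanish.
u has inhomogeneous Neumann u'(0) = -1, u'(2/3) = 2. [u' v]_0^2/3 = (2)·v(2/3) − (-1)·v(0) = 2·v(2/3) + v(0). Take V = H^1(0, 2/3); boundary term becomes part of RHS.
Weak formulation: find u (satisfying any essential BC) such that ∫_0^2/3 u'(x) v'(x) dx = ∫_0^2/3 f v dx + 2·v(2/3) + v(0) for all v ∈ V (Neumann data are natural BCs: they enter the RHS as boundary terms).
Substituting f(x) = -2*x^2 + 2*x - 263/54, the right-hand side is ∫_0^2/3 (-2*x^2 + 2*x - 263/54) v dx + 2·v(2/3) + v(0).
Compatibility check (pure Neumann): taking v ≡ 1 ∈ V gives 0 = ∫_0^2/3 f dx + (2) − (-1), i.e. ∫_0^2/3 f dx must equal u'(0) − u'(2/3) = -3. Indeed ∫_0^2/3 (-2*x^2 + 2*x - 263/54) dx = -3, so the data are compatible. The solution is then unique only up to an additive constant (fix it e.g. by requiring ∫_0^2/3 u dx = 0).


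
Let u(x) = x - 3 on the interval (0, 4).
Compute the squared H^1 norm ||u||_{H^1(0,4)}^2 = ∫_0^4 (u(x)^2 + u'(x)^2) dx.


||u||_{H^1}^2 = 40/3

The H^1 norm (squared) on an interval (0, L) is
  ||u||_{H^1}^2 = ∫_0^L u(x)^2 dx + ∫_0^L u'(x)^2 dx.
Compute u'(x) = 1.
Then u(x)^2 = x**2 - 6*x + 9 and u'(x)^2 = 1.
Integrate each monomial from 0 to 4 using ∫_0^4 c·x^n dx = c·4^(n+1)/(n+1):
  ∫_0^4 u(x)^2 dx = ∫_0^4 (x^2 - 6*x + 9) dx. Term by term:
    ∫_0^4 x^2 dx = 64/3;  ∫_0^4 -6*x dx = -48;  ∫_0^4 9 dx = 36.
  Sum: 64/3 − 48 + 36 = 28/3.
  ∫_0^4 u'(x)^2 dx = ∫_0^4 (1) dx. Term by term:
    ∫_0^4 1 dx = 4.
Adding: ||u||_{H^1}^2 = 28/3 + 4 = 40/3.


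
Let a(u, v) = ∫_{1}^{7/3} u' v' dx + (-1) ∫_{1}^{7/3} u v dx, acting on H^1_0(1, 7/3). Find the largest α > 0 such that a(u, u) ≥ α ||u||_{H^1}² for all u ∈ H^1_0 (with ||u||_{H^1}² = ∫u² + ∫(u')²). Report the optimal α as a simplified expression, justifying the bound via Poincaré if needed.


α = (-16 + 9*π^2)/(16 + 9*π^2)

Coercivity of a(·,·) on H^1_0(1, 7/3) means a(u, u) ≥ α ||u||_{H^1}² for every u ∈ H^1_0.
The interval has length L = 4/3, and Poincaré/coercivity depend only on L. Here a(u, u) = ∫(u')² + (-1)·∫u².
Here c = -1 < 0 with |c| < (π/L)² = 9*π^2/16, so coercivity still holds. The condition a(u,u) ≥ α||u||_{H^1}² reads (1−α)∫(u')² ≥ (α−c)∫u². Any admissible α is ≤ 1 (rapidly oscillating u have ∫u²/∫(u')² → 0), and α = 1 would force 0 ≥ (1−c)∫u², impossible since c < 1; so 1−α > 0. By the sharp Poincaré inequality on H^1_0 of an interval of length L, ∫(u')² ≥ (π/L)²∫u² with equality for the first sine mode sin(π(x−x₀)/L) (x₀ the left endpoint), so the inequality holds for all u iff (1−α)(π/L)² ≥ α − c, i.e. α ≤ ((π/L)² + c)/((π/L)² + 1) = (1 + c(L/π)²)/(1 + (L/π)²). (Direct route, valid since c ≤ 0: Poincaré gives c∫u² ≥ c(L/π)²∫(u')², so a(u,u) ≥ (1 + c(L/π)²)∫(u')², while ||u||_{H^1}² ≤ (1 + (L/π)²)∫(u')²; dividing yields the same α.) With (π/L)² = 9*π^2/16 and c = -1, the largest admissible constant is α = ((π/L)² + c)/((π/L)² + 1).
Simplifying, α = (-16 + 9*π^2)/(16 + 9*π^2).
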